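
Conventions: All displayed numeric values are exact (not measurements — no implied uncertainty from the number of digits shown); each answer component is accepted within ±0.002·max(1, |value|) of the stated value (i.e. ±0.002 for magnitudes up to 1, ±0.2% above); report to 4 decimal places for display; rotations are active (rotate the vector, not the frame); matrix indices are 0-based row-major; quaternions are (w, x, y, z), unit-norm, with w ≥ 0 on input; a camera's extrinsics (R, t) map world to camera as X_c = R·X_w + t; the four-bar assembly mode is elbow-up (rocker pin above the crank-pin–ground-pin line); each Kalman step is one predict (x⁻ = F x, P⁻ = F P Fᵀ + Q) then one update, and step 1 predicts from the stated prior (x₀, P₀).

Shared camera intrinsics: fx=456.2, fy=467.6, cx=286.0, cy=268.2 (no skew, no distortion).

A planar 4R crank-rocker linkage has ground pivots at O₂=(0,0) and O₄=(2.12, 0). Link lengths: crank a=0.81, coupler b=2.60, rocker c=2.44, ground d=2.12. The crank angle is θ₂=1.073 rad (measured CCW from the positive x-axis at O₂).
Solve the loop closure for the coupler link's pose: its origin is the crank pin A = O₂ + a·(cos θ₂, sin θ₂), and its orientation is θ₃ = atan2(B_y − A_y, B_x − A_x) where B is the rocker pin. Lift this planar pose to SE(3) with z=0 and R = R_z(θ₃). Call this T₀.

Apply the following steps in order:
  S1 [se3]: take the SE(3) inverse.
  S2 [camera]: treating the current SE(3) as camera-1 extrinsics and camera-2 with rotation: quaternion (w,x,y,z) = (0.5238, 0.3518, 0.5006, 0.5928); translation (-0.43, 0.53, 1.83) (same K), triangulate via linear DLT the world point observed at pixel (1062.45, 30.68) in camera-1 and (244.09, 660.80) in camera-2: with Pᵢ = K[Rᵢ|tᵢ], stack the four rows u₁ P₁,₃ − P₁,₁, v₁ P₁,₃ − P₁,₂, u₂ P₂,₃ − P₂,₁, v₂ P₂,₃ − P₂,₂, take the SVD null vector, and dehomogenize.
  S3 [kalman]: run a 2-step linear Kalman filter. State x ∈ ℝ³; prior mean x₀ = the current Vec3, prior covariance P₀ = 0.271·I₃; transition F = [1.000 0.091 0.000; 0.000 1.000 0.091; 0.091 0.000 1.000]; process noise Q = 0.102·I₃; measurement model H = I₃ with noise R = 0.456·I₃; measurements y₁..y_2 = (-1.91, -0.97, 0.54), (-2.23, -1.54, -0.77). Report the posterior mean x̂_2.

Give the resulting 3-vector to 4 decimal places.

source (fourbar_fk): coupler pose = R=[0.7504 -0.6610 0.0000; 0.6610 0.7504 0.0000; 0.0000 0.0000 1.0000], t=(0.3868, 0.7117, 0.0000)
after S1 (invert_se3): R=[0.7504 0.6610 0.0000; -0.6610 0.7504 0.0000; 0.0000 0.0000 1.0000], t=(-0.7607, -0.2784, 0.0000)
after S2 (triangulate): (1.9576, 1.4361, 0.9739)
after S3 (kf_track): (-0.8106, -0.4655, 0.0746)

result = (-0.8106, -0.4655, 0.0746)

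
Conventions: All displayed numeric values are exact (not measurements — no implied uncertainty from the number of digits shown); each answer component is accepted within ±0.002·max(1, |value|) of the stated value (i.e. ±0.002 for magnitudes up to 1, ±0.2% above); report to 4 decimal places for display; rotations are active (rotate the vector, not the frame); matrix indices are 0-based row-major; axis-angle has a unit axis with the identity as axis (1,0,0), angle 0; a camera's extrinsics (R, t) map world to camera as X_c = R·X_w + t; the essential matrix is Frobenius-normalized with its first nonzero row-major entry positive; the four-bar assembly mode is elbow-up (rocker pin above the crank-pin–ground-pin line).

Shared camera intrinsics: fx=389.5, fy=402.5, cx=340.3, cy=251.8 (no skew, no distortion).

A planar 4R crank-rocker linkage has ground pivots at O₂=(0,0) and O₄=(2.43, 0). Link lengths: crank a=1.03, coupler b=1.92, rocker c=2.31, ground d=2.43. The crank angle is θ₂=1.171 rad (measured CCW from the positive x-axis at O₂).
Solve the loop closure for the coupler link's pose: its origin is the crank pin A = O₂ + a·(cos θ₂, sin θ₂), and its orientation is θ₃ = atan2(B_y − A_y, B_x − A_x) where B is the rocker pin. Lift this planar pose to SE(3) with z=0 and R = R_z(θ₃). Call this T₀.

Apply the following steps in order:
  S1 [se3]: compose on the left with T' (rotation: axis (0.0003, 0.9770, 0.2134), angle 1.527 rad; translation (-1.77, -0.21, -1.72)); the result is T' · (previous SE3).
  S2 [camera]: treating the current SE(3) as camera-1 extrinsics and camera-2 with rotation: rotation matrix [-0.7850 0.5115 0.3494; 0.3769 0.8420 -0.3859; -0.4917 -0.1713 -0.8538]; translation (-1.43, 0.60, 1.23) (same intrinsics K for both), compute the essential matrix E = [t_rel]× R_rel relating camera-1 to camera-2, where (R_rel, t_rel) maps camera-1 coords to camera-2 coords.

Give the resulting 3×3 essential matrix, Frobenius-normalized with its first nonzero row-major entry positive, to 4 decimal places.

matrix = [0.2547 -0.0705 -0.1138; 0.5634 0.3614 0.1690; -0.3214 0.4137 0.4076]

source (fourbar_fk): coupler pose = R=[0.7444 -0.6677 0.0000; 0.6677 0.7444 0.0000; 0.0000 0.0000 1.0000], t=(0.4009, 0.9488, 0.0000)
after S1 (compose_se3): R=[-0.1096 -0.1877 0.9761; 0.7975 0.5695 0.1991; -0.5932 0.8003 0.0873], t=(-1.9545, 0.7830, -1.9218)
after S2 (essential): [0.2547 -0.0705 -0.1138; 0.5634 0.3614 0.1690; -0.3214 0.4137 0.4076]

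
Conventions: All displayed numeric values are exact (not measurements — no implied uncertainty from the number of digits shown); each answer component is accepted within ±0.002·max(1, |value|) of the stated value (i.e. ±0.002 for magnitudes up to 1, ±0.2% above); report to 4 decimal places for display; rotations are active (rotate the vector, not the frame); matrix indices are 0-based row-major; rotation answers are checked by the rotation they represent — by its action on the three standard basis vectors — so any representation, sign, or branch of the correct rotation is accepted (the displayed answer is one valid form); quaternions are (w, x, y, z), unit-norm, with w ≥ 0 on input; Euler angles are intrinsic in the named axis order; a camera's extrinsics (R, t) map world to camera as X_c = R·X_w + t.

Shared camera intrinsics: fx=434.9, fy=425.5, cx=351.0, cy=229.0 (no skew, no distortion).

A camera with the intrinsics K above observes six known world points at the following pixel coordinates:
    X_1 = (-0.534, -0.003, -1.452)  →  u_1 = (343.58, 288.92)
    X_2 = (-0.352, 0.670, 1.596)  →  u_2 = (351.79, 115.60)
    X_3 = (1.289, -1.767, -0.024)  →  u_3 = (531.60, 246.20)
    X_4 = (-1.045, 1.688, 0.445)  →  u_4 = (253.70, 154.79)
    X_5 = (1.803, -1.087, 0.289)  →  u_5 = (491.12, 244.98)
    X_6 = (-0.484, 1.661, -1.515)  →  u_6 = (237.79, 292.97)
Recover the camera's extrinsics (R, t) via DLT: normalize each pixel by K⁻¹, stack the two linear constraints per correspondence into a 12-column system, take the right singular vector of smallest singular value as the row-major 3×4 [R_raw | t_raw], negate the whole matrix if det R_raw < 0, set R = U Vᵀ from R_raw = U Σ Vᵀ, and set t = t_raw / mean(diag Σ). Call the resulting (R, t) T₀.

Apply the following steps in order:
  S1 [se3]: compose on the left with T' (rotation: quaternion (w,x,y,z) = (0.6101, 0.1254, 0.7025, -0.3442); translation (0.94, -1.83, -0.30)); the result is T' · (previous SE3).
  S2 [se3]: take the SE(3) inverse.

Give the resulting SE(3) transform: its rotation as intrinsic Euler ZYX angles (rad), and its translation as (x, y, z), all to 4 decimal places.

source (pnp_recover): camera pose = R=[0.4534 -0.8692 0.1970; 0.4860 0.0558 -0.8722; 0.7472 0.4912 0.4477], t=(0.4400, -0.3000, 6.0700)
after S1 (compose_se3): R=[0.7641 0.6067 -0.2190; -0.2307 -0.0600 -0.9712; -0.6024 0.7926 0.0942], t=(5.3420, -6.0213, -0.7285)
after S2 (invert_se3): R=[0.7641 -0.2307 -0.6024; 0.6067 -0.0600 0.7926; -0.2190 -0.9712 0.0942], t=(-5.9102, -3.0249, -4.6091)

rotation (euler_zyx) = (0.6711, 0.2208, -1.4742), translation = (-5.9102, -3.0249, -4.6091)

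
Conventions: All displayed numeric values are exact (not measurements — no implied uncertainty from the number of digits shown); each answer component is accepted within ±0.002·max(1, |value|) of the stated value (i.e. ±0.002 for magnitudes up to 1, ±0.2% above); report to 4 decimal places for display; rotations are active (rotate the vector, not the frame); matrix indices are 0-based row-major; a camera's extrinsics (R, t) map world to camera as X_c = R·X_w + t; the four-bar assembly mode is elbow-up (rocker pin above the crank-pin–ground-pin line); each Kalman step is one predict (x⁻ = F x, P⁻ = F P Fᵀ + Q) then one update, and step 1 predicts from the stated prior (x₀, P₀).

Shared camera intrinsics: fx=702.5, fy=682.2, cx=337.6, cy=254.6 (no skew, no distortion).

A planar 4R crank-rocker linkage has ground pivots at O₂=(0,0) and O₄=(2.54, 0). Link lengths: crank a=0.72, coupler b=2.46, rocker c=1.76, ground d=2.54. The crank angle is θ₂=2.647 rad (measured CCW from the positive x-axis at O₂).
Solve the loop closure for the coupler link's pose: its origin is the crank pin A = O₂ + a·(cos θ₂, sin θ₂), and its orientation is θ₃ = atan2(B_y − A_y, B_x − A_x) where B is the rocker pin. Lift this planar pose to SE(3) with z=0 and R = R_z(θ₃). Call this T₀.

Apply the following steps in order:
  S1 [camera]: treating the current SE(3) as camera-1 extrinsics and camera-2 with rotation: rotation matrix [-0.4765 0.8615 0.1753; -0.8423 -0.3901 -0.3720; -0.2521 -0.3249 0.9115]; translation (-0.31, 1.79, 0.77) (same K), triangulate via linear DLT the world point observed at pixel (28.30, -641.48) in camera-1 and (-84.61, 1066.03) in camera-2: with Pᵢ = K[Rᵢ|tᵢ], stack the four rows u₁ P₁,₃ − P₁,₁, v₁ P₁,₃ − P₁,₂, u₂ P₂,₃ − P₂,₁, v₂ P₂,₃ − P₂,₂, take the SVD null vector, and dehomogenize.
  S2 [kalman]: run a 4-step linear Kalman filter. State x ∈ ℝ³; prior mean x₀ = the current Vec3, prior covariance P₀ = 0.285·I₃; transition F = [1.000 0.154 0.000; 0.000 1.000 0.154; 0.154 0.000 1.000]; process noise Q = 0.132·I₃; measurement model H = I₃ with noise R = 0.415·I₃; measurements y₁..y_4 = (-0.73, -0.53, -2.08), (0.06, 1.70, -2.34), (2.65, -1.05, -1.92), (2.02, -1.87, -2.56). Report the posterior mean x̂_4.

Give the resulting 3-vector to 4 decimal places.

result = (1.2874, -1.1729, -1.9350)

source (fourbar_fk): coupler pose = R=[0.8907 -0.4546 0.0000; 0.4546 0.8907 0.0000; 0.0000 0.0000 1.0000], t=(-0.6337, 0.3418, 0.0000)
after S1 (triangulate): (-0.2977, -1.2853, 0.7144)
after S2 (kf_track): (1.2874, -1.1729, -1.9350)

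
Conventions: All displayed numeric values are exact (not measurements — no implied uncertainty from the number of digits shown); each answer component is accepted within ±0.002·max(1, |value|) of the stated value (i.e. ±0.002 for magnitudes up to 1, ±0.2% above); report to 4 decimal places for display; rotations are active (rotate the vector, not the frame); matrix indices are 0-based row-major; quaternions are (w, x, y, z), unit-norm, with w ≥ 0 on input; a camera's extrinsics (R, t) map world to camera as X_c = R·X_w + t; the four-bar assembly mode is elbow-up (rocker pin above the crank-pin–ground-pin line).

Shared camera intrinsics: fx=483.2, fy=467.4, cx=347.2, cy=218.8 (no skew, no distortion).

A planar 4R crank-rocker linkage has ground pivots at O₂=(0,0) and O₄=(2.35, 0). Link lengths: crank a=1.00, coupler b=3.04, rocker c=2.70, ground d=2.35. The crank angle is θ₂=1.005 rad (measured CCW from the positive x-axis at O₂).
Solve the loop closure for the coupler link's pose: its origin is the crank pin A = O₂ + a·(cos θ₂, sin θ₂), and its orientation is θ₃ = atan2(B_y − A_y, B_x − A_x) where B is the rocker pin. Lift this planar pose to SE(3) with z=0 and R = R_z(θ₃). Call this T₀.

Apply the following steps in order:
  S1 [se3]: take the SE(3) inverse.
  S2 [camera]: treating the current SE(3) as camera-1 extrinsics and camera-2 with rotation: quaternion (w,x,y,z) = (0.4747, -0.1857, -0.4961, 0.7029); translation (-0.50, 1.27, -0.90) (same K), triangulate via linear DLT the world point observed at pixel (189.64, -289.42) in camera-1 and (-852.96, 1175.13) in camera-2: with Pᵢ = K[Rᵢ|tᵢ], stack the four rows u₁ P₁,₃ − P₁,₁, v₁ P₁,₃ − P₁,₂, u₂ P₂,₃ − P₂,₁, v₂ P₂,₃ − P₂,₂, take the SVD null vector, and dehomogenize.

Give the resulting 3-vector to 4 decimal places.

result = (1.1058, -0.8064, 1.5382)

source (fourbar_fk): coupler pose = R=[0.8117 -0.5840 0.0000; 0.5840 0.8117 0.0000; 0.0000 0.0000 1.0000], t=(0.5361, 0.8442, 0.0000)
after S1 (invert_se3): R=[0.8117 0.5840 0.0000; -0.5840 0.8117 0.0000; 0.0000 0.0000 1.0000], t=(-0.9282, -0.3721, 0.0000)
after S2 (triangulate): (1.1058, -0.8064, 1.5382)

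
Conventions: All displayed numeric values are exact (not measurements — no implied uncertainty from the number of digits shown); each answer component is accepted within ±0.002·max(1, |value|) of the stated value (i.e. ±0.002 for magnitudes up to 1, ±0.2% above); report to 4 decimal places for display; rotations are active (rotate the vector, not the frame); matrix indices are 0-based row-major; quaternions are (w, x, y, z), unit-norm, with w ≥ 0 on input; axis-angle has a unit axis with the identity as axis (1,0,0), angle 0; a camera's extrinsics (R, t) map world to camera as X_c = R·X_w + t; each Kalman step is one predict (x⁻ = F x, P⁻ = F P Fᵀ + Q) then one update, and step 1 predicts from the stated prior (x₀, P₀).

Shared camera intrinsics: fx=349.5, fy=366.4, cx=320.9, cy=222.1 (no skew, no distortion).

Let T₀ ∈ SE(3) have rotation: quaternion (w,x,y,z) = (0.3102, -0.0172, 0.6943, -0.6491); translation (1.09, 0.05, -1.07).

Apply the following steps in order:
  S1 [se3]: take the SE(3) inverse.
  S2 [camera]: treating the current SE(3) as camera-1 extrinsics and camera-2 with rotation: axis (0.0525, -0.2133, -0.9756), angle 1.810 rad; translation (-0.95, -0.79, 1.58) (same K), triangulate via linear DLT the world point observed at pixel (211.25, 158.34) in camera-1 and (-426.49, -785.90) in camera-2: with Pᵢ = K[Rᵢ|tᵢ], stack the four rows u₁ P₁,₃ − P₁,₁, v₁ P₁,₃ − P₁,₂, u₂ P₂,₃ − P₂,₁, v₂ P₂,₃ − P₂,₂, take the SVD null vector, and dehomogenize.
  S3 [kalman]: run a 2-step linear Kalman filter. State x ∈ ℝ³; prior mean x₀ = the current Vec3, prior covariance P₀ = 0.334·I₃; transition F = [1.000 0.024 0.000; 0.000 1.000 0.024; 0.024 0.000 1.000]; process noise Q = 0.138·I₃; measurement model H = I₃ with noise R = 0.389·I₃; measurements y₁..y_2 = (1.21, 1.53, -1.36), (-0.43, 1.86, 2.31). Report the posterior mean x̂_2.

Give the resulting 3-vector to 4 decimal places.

result = (0.6027, 1.1110, 0.5678)

after S1 (invert_se3): R=[-0.8069 -0.4266 -0.4085; 0.3789 0.1567 -0.9121; 0.4531 -0.8908 0.0352], t=(0.4639, -1.3967, -0.4117)
after S2 (triangulate): (1.8157, -0.8387, -0.7050)
after S3 (kf_track): (0.6027, 1.1110, 0.5678)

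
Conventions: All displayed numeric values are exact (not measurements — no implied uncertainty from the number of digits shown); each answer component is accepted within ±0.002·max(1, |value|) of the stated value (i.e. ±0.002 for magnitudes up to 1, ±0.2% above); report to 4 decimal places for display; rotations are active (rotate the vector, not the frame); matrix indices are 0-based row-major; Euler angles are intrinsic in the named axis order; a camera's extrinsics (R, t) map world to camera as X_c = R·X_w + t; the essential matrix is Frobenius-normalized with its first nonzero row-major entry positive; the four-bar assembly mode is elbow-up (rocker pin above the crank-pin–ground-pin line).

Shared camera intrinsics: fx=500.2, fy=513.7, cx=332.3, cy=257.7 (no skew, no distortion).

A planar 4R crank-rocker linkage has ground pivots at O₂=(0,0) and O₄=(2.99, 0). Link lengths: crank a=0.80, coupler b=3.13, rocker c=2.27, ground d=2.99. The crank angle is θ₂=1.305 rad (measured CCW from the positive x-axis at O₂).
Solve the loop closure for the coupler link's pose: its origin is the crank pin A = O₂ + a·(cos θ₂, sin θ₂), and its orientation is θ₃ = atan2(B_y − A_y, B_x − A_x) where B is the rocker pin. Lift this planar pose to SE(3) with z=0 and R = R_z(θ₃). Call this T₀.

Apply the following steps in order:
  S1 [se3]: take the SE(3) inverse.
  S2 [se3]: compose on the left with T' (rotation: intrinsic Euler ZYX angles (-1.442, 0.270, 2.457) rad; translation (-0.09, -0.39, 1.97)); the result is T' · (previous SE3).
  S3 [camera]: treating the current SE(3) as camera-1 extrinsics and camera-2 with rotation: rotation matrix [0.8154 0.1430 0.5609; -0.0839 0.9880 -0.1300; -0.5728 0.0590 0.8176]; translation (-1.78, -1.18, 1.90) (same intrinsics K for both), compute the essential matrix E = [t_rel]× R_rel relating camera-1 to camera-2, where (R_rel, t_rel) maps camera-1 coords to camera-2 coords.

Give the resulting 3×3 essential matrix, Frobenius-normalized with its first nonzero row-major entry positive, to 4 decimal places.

matrix = [0.6567 0.1722 -0.1929; -0.0771 -0.3286 -0.4636; -0.0064 -0.2248 -0.3499]

source (fourbar_fk): coupler pose = R=[0.8781 -0.4786 0.0000; 0.4786 0.8781 0.0000; 0.0000 0.0000 1.0000], t=(0.2101, 0.7719, 0.0000)
after S1 (invert_se3): R=[0.8781 0.4786 0.0000; -0.4786 0.8781 0.0000; 0.0000 0.0000 1.0000], t=(-0.5539, -0.5772, 0.0000)
after S2 (compose_se3): R=[0.4660 -0.5963 -0.6537; -0.7116 -0.6916 0.1237; -0.5259 0.4075 -0.7466], t=(0.2724, 0.2934, 1.7660)
after S3 (essential): [0.6567 0.1722 -0.1929; -0.0771 -0.3286 -0.4636; -0.0064 -0.2248 -0.3499]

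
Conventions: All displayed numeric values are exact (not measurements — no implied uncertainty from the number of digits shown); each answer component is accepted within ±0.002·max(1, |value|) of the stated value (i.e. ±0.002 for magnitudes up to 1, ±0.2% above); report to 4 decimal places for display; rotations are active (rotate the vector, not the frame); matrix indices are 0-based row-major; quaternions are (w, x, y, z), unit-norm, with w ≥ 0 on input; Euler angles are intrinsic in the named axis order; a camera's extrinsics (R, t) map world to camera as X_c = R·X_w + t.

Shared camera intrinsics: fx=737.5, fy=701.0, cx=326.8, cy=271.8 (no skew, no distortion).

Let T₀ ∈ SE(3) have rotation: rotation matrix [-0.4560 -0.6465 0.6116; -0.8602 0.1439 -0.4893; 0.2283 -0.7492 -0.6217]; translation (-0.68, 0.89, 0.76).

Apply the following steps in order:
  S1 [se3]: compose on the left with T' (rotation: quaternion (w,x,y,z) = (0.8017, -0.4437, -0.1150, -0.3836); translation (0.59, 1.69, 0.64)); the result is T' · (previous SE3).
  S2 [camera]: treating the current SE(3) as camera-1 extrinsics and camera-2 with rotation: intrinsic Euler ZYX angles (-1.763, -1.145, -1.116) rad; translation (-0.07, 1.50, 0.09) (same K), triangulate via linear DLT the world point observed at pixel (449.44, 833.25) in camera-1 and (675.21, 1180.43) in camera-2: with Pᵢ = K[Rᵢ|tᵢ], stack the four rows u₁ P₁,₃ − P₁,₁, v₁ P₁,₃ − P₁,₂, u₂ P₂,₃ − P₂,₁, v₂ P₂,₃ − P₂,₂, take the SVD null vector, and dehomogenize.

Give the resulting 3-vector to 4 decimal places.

result = (1.2280, -1.4447, 1.5910)

after S1 (compose_se3): R=[-0.8910 -0.4528 -0.0324; 0.1482 -0.2226 -0.9636; 0.4291 -0.8634 0.2654], t=(0.8849, 2.9242, 0.1691)
after S2 (triangulate): (1.2280, -1.4447, 1.5910)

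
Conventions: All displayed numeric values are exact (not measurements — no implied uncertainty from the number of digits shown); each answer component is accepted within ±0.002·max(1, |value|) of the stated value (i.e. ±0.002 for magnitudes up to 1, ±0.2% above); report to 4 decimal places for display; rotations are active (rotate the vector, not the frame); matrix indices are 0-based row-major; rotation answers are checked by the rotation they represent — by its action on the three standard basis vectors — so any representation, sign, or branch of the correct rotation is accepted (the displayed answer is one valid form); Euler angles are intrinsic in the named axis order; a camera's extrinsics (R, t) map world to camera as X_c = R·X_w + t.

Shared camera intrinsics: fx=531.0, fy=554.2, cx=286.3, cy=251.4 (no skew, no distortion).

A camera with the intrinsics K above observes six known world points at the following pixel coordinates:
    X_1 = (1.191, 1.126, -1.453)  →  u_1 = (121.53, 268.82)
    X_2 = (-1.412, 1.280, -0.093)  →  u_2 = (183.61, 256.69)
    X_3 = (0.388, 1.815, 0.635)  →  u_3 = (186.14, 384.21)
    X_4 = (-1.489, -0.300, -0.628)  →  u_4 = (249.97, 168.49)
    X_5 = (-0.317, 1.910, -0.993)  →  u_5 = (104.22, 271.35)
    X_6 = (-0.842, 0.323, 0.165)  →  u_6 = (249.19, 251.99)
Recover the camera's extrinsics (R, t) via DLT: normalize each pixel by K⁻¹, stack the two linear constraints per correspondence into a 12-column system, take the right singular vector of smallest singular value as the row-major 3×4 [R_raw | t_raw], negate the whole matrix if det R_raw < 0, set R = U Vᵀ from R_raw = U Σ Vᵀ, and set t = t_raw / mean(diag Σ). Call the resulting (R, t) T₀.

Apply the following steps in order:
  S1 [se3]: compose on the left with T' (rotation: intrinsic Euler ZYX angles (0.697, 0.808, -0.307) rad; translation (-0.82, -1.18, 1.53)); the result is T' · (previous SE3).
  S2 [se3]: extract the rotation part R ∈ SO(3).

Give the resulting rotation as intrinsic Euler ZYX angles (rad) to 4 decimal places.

rotation (euler_zyx) = (-2.7150, 0.9424, 1.9186)

source (pnp_recover): camera pose = R=[0.1934 -0.8430 0.5020; 0.4423 0.5316 0.7223; -0.8757 0.0823 0.4757], t=(-0.1899, 0.0899, 6.9192)
after S1 (compose_se3): R=[-0.5351 -0.8334 -0.1380; -0.2432 -0.0044 0.9700; -0.8090 0.5526 -0.2004], t=(1.3231, 3.4529, 6.2058)
after S2 (rot_of_se3): [-0.5351 -0.8334 -0.1380; -0.2432 -0.0044 0.9700; -0.8090 0.5526 -0.2004]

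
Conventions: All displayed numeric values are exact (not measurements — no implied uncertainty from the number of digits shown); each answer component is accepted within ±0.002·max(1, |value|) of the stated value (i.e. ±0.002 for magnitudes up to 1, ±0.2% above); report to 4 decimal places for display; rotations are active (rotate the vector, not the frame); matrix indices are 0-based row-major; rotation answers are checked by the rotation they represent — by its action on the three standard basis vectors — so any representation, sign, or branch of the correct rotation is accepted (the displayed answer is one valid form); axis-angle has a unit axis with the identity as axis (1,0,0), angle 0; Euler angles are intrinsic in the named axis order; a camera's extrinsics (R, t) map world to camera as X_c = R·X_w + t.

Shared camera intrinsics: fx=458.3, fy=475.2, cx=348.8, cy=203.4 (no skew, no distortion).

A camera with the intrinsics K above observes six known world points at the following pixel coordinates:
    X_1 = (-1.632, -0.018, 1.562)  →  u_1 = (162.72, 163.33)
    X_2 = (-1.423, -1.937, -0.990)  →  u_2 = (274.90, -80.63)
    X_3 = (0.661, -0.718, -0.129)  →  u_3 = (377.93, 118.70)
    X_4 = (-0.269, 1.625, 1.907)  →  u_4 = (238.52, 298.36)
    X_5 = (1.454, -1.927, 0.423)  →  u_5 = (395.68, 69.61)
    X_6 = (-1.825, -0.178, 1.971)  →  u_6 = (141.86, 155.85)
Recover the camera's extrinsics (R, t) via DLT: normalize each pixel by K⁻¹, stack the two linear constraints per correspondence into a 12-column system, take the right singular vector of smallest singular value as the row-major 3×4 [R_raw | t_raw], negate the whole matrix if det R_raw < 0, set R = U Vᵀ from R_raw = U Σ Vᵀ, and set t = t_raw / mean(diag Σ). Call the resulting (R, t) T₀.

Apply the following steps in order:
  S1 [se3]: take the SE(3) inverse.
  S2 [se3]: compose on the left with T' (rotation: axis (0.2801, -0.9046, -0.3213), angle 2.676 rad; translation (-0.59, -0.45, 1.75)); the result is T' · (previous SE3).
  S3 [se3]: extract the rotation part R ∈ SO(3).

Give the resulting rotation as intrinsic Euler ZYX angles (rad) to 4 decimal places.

rotation (euler_zyx) = (-1.8856, -0.6156, 2.3430)

source (pnp_recover): camera pose = R=[0.8089 -0.0340 -0.5870; 0.1565 0.9748 0.1591; 0.5668 -0.2206 0.7938], t=(-0.2401, -0.4900, 5.7803)
after S1 (invert_se3): R=[0.8089 0.1565 0.5668; -0.0340 0.9748 -0.2206; -0.5870 0.1591 0.7938], t=(-3.0052, 1.7444, -4.6513)
after S2 (compose_se3): R=[-0.2528 -0.5354 -0.8059; -0.7763 0.6094 -0.1613; 0.5774 0.5849 -0.5697], t=(3.7453, 0.5947, 5.4680)
after S3 (rot_of_se3): [-0.2528 -0.5354 -0.8059; -0.7763 0.6094 -0.1613; 0.5774 0.5849 -0.5697]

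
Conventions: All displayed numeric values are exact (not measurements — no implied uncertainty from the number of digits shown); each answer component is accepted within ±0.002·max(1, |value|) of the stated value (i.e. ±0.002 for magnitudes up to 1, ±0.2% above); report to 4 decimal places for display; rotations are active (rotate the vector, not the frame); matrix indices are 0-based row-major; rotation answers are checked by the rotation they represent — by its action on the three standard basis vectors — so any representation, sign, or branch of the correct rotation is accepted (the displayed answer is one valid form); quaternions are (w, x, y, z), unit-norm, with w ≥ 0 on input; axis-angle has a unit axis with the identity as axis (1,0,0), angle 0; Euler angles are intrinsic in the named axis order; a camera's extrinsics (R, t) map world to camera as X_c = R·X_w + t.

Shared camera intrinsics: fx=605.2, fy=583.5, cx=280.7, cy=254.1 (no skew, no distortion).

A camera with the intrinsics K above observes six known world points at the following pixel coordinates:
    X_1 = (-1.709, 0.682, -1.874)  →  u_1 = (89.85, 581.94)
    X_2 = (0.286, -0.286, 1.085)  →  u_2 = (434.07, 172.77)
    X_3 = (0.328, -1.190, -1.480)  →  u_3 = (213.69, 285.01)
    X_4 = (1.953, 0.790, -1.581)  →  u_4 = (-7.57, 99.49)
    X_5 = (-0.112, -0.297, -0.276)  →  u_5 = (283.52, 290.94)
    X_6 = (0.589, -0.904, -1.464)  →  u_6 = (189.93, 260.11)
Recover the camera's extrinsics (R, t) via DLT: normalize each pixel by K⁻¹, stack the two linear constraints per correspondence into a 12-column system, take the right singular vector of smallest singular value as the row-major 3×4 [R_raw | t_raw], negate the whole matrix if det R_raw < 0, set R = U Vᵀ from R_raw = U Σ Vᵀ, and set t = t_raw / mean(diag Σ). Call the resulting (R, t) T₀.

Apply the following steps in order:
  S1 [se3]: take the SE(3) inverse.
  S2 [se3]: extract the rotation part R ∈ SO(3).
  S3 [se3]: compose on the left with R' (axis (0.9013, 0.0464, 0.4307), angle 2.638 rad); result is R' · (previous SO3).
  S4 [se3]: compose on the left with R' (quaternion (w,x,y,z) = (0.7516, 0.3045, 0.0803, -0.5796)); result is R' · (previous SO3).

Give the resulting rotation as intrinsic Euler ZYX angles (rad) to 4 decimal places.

rotation (euler_zyx) = (0.2114, 1.1816, -0.0563)

source (pnp_recover): camera pose = R=[-0.2935 -0.4886 0.8216; -0.9370 -0.0231 -0.3485; 0.1893 -0.8722 -0.4511], t=(0.0700, 0.0800, 4.2006)
after S1 (invert_se3): R=[-0.2935 -0.9370 0.1893; -0.4886 -0.0231 -0.8722; 0.8216 -0.3485 -0.4511], t=(-0.6996, 3.6997, 1.8651)
after S2 (rot_of_se3): [-0.2935 -0.9370 0.1893; -0.4886 -0.0231 -0.8722; 0.8216 -0.3485 -0.4511]
after S3 (compose_so3): [0.4897 -0.8658 -0.1031; 0.0154 -0.1096 0.9939; -0.8717 -0.4883 -0.0403]
after S4 (compose_so3): [0.3710 -0.2603 0.8914; 0.0796 0.9653 0.2488; -0.9252 -0.0213 0.3789]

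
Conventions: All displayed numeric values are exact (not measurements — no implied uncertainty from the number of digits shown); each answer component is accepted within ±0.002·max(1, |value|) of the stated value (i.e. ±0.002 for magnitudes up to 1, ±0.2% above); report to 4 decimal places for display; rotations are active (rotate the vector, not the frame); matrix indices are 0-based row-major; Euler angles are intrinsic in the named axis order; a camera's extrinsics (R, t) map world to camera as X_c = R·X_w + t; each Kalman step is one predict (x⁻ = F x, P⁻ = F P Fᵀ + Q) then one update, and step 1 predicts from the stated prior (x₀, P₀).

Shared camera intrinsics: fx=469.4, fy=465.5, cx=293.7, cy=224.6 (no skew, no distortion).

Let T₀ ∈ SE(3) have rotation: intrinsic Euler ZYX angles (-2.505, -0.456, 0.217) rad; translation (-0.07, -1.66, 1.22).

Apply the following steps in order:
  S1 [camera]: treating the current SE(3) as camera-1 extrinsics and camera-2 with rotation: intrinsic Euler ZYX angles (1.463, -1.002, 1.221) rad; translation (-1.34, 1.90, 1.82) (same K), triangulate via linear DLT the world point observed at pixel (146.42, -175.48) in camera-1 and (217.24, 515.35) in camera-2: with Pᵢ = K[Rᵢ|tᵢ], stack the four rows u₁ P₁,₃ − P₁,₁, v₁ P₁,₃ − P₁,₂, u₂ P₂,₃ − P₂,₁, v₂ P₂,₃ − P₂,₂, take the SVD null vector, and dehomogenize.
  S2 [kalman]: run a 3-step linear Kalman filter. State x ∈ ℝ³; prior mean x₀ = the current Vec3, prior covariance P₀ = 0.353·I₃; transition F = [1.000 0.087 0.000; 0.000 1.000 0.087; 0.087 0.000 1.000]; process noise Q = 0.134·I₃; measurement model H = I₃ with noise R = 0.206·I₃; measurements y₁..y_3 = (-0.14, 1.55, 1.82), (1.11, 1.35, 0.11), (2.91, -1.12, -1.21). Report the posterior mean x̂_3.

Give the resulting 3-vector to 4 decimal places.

result = (1.9786, 0.0070, -0.3021)

after S1 (triangulate): (1.6669, 0.3125, 0.8848)
after S2 (kf_track): (1.9786, 0.0070, -0.3021)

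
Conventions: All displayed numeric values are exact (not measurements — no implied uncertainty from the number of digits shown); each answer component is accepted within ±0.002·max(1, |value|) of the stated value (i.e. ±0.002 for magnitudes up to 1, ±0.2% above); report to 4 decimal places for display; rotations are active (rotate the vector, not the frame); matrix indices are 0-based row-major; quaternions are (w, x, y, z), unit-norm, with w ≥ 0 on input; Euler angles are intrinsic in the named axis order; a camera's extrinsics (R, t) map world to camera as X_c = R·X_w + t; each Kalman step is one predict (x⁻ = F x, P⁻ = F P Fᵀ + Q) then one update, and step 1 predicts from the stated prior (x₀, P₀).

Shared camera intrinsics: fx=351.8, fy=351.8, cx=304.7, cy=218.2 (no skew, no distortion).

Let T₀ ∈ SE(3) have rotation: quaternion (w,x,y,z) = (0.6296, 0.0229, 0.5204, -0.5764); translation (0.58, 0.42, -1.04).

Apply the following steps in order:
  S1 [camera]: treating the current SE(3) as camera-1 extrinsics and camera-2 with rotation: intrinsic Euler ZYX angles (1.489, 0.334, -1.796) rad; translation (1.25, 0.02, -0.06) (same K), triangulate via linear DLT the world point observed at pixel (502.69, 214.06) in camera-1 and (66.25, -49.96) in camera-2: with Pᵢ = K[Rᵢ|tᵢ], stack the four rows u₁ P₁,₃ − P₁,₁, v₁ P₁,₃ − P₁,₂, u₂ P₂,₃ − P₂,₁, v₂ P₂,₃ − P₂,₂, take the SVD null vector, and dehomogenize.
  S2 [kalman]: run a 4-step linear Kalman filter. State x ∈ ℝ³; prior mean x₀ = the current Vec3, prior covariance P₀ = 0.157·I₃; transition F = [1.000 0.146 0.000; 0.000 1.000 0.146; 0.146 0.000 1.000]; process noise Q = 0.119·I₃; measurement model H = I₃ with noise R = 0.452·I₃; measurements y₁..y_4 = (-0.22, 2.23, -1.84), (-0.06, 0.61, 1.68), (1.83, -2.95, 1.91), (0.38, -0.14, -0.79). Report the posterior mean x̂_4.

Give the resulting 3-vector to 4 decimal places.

after S1 (triangulate): (-1.7209, -1.4459, 1.8540)
after S2 (kf_track): (0.1889, -0.4599, 0.4253)

result = (0.1889, -0.4599, 0.4253)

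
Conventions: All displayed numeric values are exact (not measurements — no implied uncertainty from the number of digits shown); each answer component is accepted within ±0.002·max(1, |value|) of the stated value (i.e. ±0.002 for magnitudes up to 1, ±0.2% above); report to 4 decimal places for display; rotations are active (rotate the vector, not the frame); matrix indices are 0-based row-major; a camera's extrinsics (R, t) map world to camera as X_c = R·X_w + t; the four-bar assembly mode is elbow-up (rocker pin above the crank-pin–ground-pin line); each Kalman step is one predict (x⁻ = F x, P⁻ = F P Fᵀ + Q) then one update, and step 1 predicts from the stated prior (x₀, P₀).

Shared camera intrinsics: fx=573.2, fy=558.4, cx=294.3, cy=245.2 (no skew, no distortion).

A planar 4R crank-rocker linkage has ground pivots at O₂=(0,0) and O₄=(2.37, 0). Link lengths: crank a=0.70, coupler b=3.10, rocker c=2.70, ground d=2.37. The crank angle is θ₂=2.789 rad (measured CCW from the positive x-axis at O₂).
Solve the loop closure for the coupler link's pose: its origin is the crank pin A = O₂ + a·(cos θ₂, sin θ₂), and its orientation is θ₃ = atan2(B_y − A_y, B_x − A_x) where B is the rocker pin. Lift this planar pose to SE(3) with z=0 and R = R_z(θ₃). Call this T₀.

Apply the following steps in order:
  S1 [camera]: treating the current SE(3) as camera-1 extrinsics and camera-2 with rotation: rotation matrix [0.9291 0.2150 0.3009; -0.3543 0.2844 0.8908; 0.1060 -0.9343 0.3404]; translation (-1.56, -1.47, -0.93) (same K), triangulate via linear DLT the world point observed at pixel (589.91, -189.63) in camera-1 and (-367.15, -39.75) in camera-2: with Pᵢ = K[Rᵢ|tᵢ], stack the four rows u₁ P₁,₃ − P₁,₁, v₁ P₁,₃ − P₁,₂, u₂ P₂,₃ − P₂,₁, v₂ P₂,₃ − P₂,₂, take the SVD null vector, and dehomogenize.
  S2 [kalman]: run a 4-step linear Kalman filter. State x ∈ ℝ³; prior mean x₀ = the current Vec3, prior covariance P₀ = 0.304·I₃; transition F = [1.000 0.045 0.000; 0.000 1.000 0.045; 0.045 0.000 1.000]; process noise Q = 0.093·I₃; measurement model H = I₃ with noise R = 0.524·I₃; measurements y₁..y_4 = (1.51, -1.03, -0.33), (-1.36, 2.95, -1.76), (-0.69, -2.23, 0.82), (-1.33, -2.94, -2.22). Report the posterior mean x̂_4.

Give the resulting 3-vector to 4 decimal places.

result = (-0.7864, -1.5192, -0.7344)

source (fourbar_fk): coupler pose = R=[0.6739 -0.7388 0.0000; 0.7388 0.6739 0.0000; 0.0000 0.0000 1.0000], t=(-0.6569, 0.2417, 0.0000)
after S1 (triangulate): (-0.0667, -1.9643, 1.4529)
after S2 (kf_track): (-0.7864, -1.5192, -0.7344)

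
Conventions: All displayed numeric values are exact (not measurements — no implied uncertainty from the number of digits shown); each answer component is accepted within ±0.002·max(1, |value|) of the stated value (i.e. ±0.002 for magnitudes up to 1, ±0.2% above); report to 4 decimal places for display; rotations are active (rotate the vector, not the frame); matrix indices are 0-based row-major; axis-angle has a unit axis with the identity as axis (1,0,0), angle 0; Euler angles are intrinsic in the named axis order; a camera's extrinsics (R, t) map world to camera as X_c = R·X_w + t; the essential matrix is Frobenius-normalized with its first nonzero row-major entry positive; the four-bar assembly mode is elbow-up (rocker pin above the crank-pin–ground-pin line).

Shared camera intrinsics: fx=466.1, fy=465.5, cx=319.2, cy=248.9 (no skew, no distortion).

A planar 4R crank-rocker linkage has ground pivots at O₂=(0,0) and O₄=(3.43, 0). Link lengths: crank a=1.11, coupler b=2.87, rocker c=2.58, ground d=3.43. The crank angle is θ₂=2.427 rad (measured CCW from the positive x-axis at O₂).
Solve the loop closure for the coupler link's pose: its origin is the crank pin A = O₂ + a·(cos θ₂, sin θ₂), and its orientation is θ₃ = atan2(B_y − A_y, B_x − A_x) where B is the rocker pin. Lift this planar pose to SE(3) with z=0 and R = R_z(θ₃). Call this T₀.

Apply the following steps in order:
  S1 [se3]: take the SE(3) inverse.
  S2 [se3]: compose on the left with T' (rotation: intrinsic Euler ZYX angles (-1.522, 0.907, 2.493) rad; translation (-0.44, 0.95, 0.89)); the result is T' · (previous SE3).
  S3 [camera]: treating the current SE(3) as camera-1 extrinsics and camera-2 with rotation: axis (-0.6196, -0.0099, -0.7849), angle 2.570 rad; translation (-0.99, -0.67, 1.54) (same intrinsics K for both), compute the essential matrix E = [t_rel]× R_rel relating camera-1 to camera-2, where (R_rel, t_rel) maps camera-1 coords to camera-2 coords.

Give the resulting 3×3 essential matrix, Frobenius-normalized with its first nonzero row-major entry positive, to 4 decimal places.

matrix = [0.2705 0.4350 -0.4164; 0.2683 -0.1293 0.3616; 0.5347 0.1060 0.2183]

source (fourbar_fk): coupler pose = R=[0.9030 -0.4297 0.0000; 0.4297 0.9030 0.0000; 0.0000 0.0000 1.0000], t=(-0.8384, 0.7274, 0.0000)
after S1 (invert_se3): R=[0.9030 0.4297 0.0000; -0.4297 0.9030 0.0000; 0.0000 0.0000 1.0000], t=(0.4445, -1.0171, 0.0000)
after S2 (compose_se3): R=[0.3592 -0.6849 -0.6340; -0.3347 -0.7287 0.5975; -0.8712 -0.0024 -0.4910], t=(0.3594, 1.1994, 0.1613)
after S3 (essential): [0.2705 0.4350 -0.4164; 0.2683 -0.1293 0.3616; 0.5347 0.1060 0.2183]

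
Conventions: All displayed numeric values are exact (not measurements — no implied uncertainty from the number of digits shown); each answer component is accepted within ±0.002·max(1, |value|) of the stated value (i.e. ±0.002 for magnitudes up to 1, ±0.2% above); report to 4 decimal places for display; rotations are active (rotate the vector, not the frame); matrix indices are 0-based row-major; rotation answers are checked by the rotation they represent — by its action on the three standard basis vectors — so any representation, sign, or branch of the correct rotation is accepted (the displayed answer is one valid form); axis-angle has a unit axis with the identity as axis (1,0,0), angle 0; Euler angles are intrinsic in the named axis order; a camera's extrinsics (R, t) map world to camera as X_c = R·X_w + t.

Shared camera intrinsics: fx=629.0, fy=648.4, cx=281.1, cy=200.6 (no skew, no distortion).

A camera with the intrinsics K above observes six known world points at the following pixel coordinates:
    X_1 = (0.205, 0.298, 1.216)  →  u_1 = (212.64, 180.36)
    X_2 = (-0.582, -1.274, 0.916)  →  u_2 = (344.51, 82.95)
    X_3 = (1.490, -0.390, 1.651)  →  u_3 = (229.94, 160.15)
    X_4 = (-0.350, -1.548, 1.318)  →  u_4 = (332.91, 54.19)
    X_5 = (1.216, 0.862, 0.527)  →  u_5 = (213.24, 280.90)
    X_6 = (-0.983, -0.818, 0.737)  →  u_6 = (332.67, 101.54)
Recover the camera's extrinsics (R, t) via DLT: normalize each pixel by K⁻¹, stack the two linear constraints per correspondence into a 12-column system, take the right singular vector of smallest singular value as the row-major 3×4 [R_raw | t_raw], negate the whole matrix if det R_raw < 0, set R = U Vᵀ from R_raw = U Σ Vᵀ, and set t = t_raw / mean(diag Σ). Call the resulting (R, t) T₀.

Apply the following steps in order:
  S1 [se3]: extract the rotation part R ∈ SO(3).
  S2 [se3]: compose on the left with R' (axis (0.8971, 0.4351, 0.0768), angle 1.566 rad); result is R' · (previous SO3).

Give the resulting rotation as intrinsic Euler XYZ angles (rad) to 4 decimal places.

rotation (euler_xyz) = (2.1862, -0.7440, 0.8498)

source (pnp_recover): camera pose = R=[-0.1105 -0.7345 -0.6695; 0.3276 0.6091 -0.7223; 0.9383 -0.2991 0.1734], t=(0.2900, 0.4100, 6.7208)
after S1 (rot_of_se3): [-0.1105 -0.7345 -0.6695; 0.3276 0.6091 -0.7223; 0.9383 -0.2991 0.1734]
after S2 (compose_so3): [0.4857 -0.5527 -0.6772; -0.7987 0.0343 -0.6008; 0.3553 0.8327 -0.4247]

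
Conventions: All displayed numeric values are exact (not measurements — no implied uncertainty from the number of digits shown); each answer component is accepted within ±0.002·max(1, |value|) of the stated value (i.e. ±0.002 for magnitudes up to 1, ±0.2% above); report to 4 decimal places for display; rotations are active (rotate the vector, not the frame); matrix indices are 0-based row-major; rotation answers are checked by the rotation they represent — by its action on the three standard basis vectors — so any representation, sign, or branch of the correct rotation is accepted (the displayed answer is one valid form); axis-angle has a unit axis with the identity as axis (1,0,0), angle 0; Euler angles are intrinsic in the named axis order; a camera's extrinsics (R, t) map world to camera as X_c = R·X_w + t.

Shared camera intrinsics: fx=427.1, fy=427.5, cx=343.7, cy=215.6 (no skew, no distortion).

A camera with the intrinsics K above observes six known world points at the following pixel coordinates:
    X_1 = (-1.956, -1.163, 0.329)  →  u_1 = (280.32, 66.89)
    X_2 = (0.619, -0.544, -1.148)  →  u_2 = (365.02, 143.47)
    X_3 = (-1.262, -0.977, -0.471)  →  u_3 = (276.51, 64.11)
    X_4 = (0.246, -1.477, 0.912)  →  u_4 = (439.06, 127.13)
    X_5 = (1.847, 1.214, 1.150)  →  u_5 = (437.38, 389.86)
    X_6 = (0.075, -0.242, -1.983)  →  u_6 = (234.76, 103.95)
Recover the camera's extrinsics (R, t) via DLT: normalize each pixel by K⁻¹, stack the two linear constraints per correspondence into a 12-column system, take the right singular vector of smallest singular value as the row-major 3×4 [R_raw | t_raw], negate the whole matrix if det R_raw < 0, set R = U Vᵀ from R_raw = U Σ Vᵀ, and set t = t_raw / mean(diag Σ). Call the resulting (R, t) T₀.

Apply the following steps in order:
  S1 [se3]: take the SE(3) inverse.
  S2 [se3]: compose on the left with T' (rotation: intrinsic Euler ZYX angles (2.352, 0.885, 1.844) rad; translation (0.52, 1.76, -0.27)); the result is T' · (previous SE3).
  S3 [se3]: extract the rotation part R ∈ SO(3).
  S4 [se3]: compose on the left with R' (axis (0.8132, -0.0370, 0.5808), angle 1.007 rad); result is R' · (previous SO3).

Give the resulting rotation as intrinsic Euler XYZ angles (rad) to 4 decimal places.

source (pnp_recover): camera pose = R=[0.7533 -0.5252 0.3958; 0.4819 0.8504 0.2113; -0.4475 0.0316 0.8937], t=(-0.1300, -0.1600, 4.6800)
after S1 (invert_se3): R=[0.7533 0.4819 -0.4475; -0.5252 0.8504 0.0316; 0.3958 0.2113 0.8937], t=(2.2695, -0.0800, -4.0973)
after S2 (compose_se3): R=[0.1679 -0.3227 0.9315; 0.1707 0.9402 0.2949; -0.9709 0.1095 0.2129], t=(-3.8693, 0.5525, -1.3751)
after S3 (rot_of_se3): [0.1679 -0.3227 0.9315; 0.1707 0.9402 0.2949; -0.9709 0.1095 0.2129]
after S4 (compose_so3): [-0.1280 -0.7258 0.6759; 0.8485 0.2727 0.4536; -0.5135 0.6315 0.5809]

rotation (euler_xyz) = (-0.6629, 0.7421, 1.7453)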